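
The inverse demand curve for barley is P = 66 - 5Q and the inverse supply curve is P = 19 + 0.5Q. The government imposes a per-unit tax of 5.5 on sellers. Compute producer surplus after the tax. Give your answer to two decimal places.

14.23

Pre-tax equilibrium: 66 - 5Q = 19 + 0.5Q gives Q* = 8.5455, P* = 23.2727.
A tax on sellers shifts supply up by 5.5: 66 - 5Q = 19 + 0.5Q + 5.5, so Q_t = 7.5455. Buyers pay P_b = 28.2727; sellers receive P_s = P_b - 5.5 = 22.7727.
Producer surplus is the triangle above supply below P_s: (1/2)(7.5455)(22.7727 - 19) = 14.2335.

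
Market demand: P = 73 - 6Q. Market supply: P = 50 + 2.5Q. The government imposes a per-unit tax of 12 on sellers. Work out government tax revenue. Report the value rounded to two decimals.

15.53

Without the tax, 73 - 6Q = 50 + 2.5Q so Q* = 2.7059 and P* = 56.7647.
With the tax, sellers need 12 more per unit: 73 - 6Q = 50 + 2.5Q + 12, so Q_t = 1.2941. Buyers pay P_b = 65.2353; sellers receive P_s = P_b - 12 = 53.2353.
Tax revenue = t x Q_t = 12 x 1.2941 = 15.5294.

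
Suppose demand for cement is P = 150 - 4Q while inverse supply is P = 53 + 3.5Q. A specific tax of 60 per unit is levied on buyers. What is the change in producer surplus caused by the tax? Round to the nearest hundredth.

-250.13

Without the tax, 150 - 4Q = 53 + 3.5Q so Q* = 12.9333 and P* = 98.2667.
With the tax, buyers' net willingness to pay falls by 60: (150 - 60) - 4Q = 53 + 3.5Q, so Q_t = 4.9333. Buyers pay P_b = 130.2667; sellers receive P_s = P_b - 60 = 70.2667.
Producers lose the trapezoid between P_s and P* out to Q_t plus the triangle from Q_t to Q*: change in PS = 42.5911 - 292.7244 = -250.1333.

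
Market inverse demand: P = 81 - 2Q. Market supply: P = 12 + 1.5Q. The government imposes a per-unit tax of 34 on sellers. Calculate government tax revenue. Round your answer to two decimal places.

Without the tax, 81 - 2Q = 12 + 1.5Q so Q* = 19.7143 and P* = 41.5714.
A tax on sellers shifts supply up by 34: 81 - 2Q = 12 + 1.5Q + 34, so Q_t = 10. Buyers pay P_b = 61; sellers receive P_s = P_b - 34 = 27.
Tax revenue = t x Q_t = 34 x 10 = 340.

340.00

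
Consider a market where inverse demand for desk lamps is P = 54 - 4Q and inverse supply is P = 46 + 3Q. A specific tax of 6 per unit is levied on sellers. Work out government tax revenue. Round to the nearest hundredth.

Pre-tax equilibrium: 54 - 4Q = 46 + 3Q gives Q* = 1.1429, P* = 49.4286.
A tax on sellers shifts supply up by 6: 54 - 4Q = 46 + 3Q + 6, so Q_t = 0.2857. Buyers pay P_b = 52.8571; sellers receive P_s = P_b - 6 = 46.8571.
Tax revenue = t x Q_t = 6 x 0.2857 = 1.7143.

1.71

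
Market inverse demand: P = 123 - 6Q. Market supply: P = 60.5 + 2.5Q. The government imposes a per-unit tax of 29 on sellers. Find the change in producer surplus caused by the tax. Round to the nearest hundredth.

Pre-tax equilibrium: 123 - 6Q = 60.5 + 2.5Q gives Q* = 7.3529, P* = 78.8824.
A tax on sellers shifts supply up by 29: 123 - 6Q = 60.5 + 2.5Q + 29, so Q_t = 3.9412. Buyers pay P_b = 99.3529; sellers receive P_s = P_b - 29 = 70.3529.
PS falls from (1/2)(7.3529)(18.3824) = 67.5822 to (1/2)(3.9412)(9.8529) = 19.4161, a change of -48.1661.

-48.17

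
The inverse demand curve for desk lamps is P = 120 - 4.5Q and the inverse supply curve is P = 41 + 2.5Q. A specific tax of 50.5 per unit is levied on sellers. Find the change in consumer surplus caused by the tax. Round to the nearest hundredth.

Pre-tax equilibrium: 120 - 4.5Q = 41 + 2.5Q gives Q* = 11.2857, P* = 69.2143.
A tax on sellers shifts supply up by 50.5: 120 - 4.5Q = 41 + 2.5Q + 50.5, so Q_t = 4.0714. Buyers pay P_b = 101.6786; sellers receive P_s = P_b - 50.5 = 51.1786.
Consumers lose the trapezoid between P* and P_b out to Q_t plus the triangle from Q_t to Q*: change in CS = 37.2972 - 286.5765 = -249.2793.

-249.28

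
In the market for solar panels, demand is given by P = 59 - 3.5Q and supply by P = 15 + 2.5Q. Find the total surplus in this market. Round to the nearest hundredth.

161.33

Equilibrium: 59 - 3.5Q = 15 + 2.5Q, so Q* = 7.3333 and P* = 33.3333.
CS = (1/2)(7.3333)(25.6667) = 94.1111 and PS = (1/2)(7.3333)(18.3333) = 67.2222, so total surplus = 161.3333.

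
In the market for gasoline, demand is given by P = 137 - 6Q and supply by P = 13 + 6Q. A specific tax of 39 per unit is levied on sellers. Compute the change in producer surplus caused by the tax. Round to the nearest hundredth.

Pre-tax equilibrium: 137 - 6Q = 13 + 6Q gives Q* = 10.3333, P* = 75.
With the tax, sellers need 39 more per unit: 137 - 6Q = 13 + 6Q + 39, so Q_t = 7.0833. Buyers pay P_b = 94.5; sellers receive P_s = P_b - 39 = 55.5.
PS falls from (1/2)(10.3333)(62) = 320.3333 to (1/2)(7.0833)(42.5) = 150.5208, a change of -169.8125.

-169.81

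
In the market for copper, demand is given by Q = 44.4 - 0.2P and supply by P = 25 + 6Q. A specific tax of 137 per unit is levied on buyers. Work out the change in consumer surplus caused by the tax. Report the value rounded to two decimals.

Rewriting demand in inverse form: P = 222 - 5Q.
Pre-tax equilibrium: 222 - 5Q = 25 + 6Q gives Q* = 17.9091, P* = 132.4545.
With the tax, buyers' net willingness to pay falls by 137: (222 - 137) - 5Q = 25 + 6Q, so Q_t = 5.4545. Buyers pay P_b = 194.7273; sellers receive P_s = P_b - 137 = 57.7273.
CS falls from (1/2)(17.9091)(89.5455) = 801.8388 to (1/2)(5.4545)(27.2727) = 74.3802, a change of -727.4587.

-727.46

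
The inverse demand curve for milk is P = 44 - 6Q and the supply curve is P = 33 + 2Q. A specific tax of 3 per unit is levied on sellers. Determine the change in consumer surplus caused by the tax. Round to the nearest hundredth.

Pre-tax equilibrium: 44 - 6Q = 33 + 2Q gives Q* = 1.375, P* = 35.75.
With the tax, sellers need 3 more per unit: 44 - 6Q = 33 + 2Q + 3, so Q_t = 1. Buyers pay P_b = 38; sellers receive P_s = P_b - 3 = 35.
Consumers lose the trapezoid between P* and P_b out to Q_t plus the triangle from Q_t to Q*: change in CS = 3 - 5.6719 = -2.6719.

-2.67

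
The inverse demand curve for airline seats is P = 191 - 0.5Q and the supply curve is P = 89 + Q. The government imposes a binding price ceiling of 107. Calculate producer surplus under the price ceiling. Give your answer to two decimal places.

162.00

Without the control, 191 - 0.5Q = 89 + Q so Q* = 68 and P* = 157.
At P = 107, sellers supply (107 - 89)/1 = 18 while buyers want more, so the quantity traded is 18 at price 107.
PS is the triangle above supply below 107: (1/2)(18)(107 - 89) = 162.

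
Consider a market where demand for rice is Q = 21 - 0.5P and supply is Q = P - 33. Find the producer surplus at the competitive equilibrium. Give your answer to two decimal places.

4.50

Rewriting demand in inverse form: P = 42 - 2Q.
Rewriting supply in inverse form: P = 33 + Q.
Equilibrium: 42 - 2Q = 33 + Q, so Q* = 3 and P* = 36.
The supply curve's price intercept is 33, so PS = (1/2)(Q*)(P* - 33) = (1/2)(3)(3) = 4.5.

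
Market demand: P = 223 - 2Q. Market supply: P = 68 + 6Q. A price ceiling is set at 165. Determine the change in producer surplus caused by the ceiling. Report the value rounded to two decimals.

Free-market equilibrium: 223 - 2Q = 68 + 6Q gives Q* = 19.375, P* = 184.25.
At the ceiling price 165, quantity supplied is (165 - 68)/6 = 16.1667; supply is the short side, so Q = 16.1667 trades at P = 165.
PS goes from (1/2)(19.375)(116.25) = 1126.1719 to 784.0833 (computed as (165 - 68)(16.1667) - (1/2)(6)(16.1667)^2), a change of -342.0885.

-342.09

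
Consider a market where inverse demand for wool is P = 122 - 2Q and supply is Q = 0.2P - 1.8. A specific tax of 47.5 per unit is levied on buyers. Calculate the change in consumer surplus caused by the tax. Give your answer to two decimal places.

-173.04

Rewriting supply in inverse form: P = 9 + 5Q.
Pre-tax equilibrium: 122 - 2Q = 9 + 5Q gives Q* = 16.1429, P* = 89.7143.
A tax on buyers shifts demand down by 47.5: (122 - 47.5) - 2Q = 9 + 5Q, so Q_t = 9.3571. Buyers pay P_b = 103.2857; sellers receive P_s = P_b - 47.5 = 55.7857.
CS falls from (1/2)(16.1429)(32.2857) = 260.5918 to (1/2)(9.3571)(18.7143) = 87.5561, a change of -173.0357.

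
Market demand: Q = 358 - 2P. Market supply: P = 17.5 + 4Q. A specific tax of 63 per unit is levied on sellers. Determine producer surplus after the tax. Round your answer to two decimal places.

958.25

Rewriting demand in inverse form: P = 179 - 0.5Q.
Without the tax, 179 - 0.5Q = 17.5 + 4Q so Q* = 35.8889 and P* = 161.0556.
A tax on sellers shifts supply up by 63: 179 - 0.5Q = 17.5 + 4Q + 63, so Q_t = 21.8889. Buyers pay P_b = 168.0556; sellers receive P_s = P_b - 63 = 105.0556.
Producer surplus is the triangle above supply below P_s: (1/2)(21.8889)(105.0556 - 17.5) = 958.2469.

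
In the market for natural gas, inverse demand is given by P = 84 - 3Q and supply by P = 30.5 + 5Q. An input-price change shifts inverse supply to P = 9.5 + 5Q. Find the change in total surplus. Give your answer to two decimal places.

168.00

Initial equilibrium: Q_0 = 6.6875, P_0 = 63.9375; CS_0 = (1/2)(6.6875)(20.0625) = 67.084, PS_0 = (1/2)(6.6875)(33.4375) = 111.8066.
New equilibrium: 84 - 3Q = 9.5 + 5Q gives Q_1 = 9.3125, P_1 = 56.0625; CS_1 = 130.084, PS_1 = 216.8066.
Change in total surplus = (130.084 + 216.8066) - (67.084 + 111.8066) = 168.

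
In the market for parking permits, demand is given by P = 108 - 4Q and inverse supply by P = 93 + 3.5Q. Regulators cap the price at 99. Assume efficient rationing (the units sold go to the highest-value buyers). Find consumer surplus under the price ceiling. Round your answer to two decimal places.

9.55

Without the control, 108 - 4Q = 93 + 3.5Q so Q* = 2 and P* = 100.
At the ceiling price 99, quantity supplied is (99 - 93)/3.5 = 1.7143; supply is the short side, so Q = 1.7143 trades at P = 99.
The demand price at Q = 1.7143 is 101.1429. CS is the trapezoid between demand and 99 over [0, 1.7143]: (1/2)[(108 - 99) + (101.1429 - 99)](1.7143) = 9.551.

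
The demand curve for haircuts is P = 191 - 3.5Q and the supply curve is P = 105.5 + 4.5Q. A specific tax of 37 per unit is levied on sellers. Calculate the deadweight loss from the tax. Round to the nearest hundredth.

85.56

Pre-tax equilibrium: 191 - 3.5Q = 105.5 + 4.5Q gives Q* = 10.6875, P* = 153.5938.
With the tax, sellers need 37 more per unit: 191 - 3.5Q = 105.5 + 4.5Q + 37, so Q_t = 6.0625. Buyers pay P_b = 169.7812; sellers receive P_s = P_b - 37 = 132.7812.
Deadweight loss is the triangle between the curves from Q_t to Q*: (1/2)(10.6875 - 6.0625)(37) = 85.5625.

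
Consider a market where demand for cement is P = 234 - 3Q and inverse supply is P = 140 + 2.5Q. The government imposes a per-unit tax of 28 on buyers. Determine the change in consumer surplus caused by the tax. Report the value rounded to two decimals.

Without the tax, 234 - 3Q = 140 + 2.5Q so Q* = 17.0909 and P* = 182.7273.
A tax on buyers shifts demand down by 28: (234 - 28) - 3Q = 140 + 2.5Q, so Q_t = 12. Buyers pay P_b = 198; sellers receive P_s = P_b - 28 = 170.
Consumers lose the trapezoid between P* and P_b out to Q_t plus the triangle from Q_t to Q*: change in CS = 216 - 438.1488 = -222.1488.

-222.15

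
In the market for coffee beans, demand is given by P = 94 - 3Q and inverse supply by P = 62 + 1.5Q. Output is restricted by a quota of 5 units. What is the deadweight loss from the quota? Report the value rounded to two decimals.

Unrestricted equilibrium: Q* = (94 - 62)/(3 + 1.5) = 7.1111.
At Q = 5 the demand price is 94 - 3(5) = 79 and the supply price is 62 + 1.5(5) = 69.5.
DWL = (1/2)(gap between curves at 5) x (Q* - 5) = (1/2)(9.5)(2.1111) = 10.0278.

10.03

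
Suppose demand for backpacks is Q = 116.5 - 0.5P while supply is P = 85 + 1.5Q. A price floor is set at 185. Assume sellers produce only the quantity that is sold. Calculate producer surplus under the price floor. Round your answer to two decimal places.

Rewriting demand in inverse form: P = 233 - 2Q.
Without the control, 233 - 2Q = 85 + 1.5Q so Q* = 42.2857 and P* = 148.4286.
At P = 185, buyers demand (233 - 185)/2 = 24 while sellers would supply more, so the quantity traded is 24 at price 185.
The supply price at Q = 24 is 121. PS is the trapezoid between 185 and supply over [0, 24]: (1/2)[(185 - 85) + (185 - 121)](24) = 1968.

1968.00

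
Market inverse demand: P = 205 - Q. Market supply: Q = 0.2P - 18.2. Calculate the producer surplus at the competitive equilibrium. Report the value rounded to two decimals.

Rewriting supply in inverse form: P = 91 + 5Q.
Set 205 - Q = 91 + 5Q, which gives 114 = 6Q, so Q* = 19 and P* = 205 - (19) = 186.
Producer surplus is the triangle above supply below P*: (1/2)(19)(186 - 91) = (1/2)(19)(95) = 902.5.

902.50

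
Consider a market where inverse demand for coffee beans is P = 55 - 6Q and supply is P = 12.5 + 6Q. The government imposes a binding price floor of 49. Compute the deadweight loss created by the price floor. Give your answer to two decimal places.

38.76

Free-market equilibrium: 55 - 6Q = 12.5 + 6Q gives Q* = 3.5417, P* = 33.75.
At the floor price 49, quantity demanded is (55 - 49)/6 = 1; demand is the short side, so Q = 1 trades at P = 49.
The lost-trades triangle has base Q* - 1 = 2.5417 and height equal to the gap between the curves at Q = 1, which is 49 - 18.5 = 30.5. DWL = (1/2)(2.5417)(30.5) = 38.7604.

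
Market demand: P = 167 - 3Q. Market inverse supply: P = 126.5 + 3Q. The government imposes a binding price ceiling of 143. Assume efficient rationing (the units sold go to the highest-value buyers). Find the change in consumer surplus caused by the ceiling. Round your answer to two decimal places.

18.28

Free-market equilibrium: 167 - 3Q = 126.5 + 3Q gives Q* = 6.75, P* = 146.75.
At the ceiling price 143, quantity supplied is (143 - 126.5)/3 = 5.5; supply is the short side, so Q = 5.5 trades at P = 143.
CS goes from (1/2)(6.75)(20.25) = 68.3438 to 86.625 (computed as (167 - 143)(5.5) - (1/2)(3)(5.5)^2), a change of 18.2812.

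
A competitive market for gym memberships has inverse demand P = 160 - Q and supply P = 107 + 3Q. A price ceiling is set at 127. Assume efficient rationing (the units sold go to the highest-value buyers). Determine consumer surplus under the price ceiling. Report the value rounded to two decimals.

197.78

Free-market equilibrium: 160 - Q = 107 + 3Q gives Q* = 13.25, P* = 146.75.
At P = 127, sellers supply (127 - 107)/3 = 6.6667 while buyers want more, so the quantity traded is 6.6667 at price 127.
The demand price at Q = 6.6667 is 153.3333. CS is the trapezoid between demand and 127 over [0, 6.6667]: (1/2)[(160 - 127) + (153.3333 - 127)](6.6667) = 197.7778.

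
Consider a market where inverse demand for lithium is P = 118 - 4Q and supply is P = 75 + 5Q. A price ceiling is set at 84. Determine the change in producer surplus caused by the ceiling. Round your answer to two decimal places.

Without the control, 118 - 4Q = 75 + 5Q so Q* = 4.7778 and P* = 98.8889.
At the ceiling price 84, quantity supplied is (84 - 75)/5 = 1.8; supply is the short side, so Q = 1.8 trades at P = 84.
PS goes from (1/2)(4.7778)(23.8889) = 57.0679 to 8.1 (computed as (84 - 75)(1.8) - (1/2)(5)(1.8)^2), a change of -48.9679.

-48.97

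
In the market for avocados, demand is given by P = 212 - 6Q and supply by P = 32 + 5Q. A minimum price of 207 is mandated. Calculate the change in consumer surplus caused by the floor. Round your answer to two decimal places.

Without the control, 212 - 6Q = 32 + 5Q so Q* = 16.3636 and P* = 113.8182.
At the floor price 207, quantity demanded is (212 - 207)/6 = 0.8333; demand is the short side, so Q = 0.8333 trades at P = 207.
CS goes from (1/2)(16.3636)(98.1818) = 803.3058 to 2.0833 (computed as (212 - 207)(0.8333) - (1/2)(6)(0.8333)^2), a change of -801.2225.

-801.22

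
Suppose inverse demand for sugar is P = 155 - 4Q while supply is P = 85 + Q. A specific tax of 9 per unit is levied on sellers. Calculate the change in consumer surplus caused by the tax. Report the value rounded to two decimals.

Without the tax, 155 - 4Q = 85 + Q so Q* = 14 and P* = 99.
A tax on sellers shifts supply up by 9: 155 - 4Q = 85 + Q + 9, so Q_t = 12.2. Buyers pay P_b = 106.2; sellers receive P_s = P_b - 9 = 97.2.
Consumers lose the trapezoid between P* and P_b out to Q_t plus the triangle from Q_t to Q*: change in CS = 297.68 - 392 = -94.32.

-94.32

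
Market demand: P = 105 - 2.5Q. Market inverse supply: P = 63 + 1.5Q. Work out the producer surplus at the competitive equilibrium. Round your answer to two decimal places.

Set 105 - 2.5Q = 63 + 1.5Q, which gives 42 = 4Q, so Q* = 10.5 and P* = 105 - 2.5(10.5) = 78.75.
The supply curve's price intercept is 63, so PS = (1/2)(Q*)(P* - 63) = (1/2)(10.5)(15.75) = 82.6875.

82.69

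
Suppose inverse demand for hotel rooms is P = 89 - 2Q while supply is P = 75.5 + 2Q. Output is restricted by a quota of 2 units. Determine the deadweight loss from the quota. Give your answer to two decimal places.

Unrestricted equilibrium: Q* = (89 - 75.5)/(2 + 2) = 3.375.
At Q = 2 the demand price is 89 - 2(2) = 85 and the supply price is 75.5 + 2(2) = 79.5.
Deadweight loss is the triangle between the curves from 2 to 3.375: (1/2)(85 - 79.5)(3.375 - 2) = 3.7812.

3.78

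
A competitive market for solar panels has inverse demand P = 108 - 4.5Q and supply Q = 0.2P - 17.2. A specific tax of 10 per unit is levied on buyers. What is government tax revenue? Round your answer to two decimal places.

12.63

Rewriting supply in inverse form: P = 86 + 5Q.
Without the tax, 108 - 4.5Q = 86 + 5Q so Q* = 2.3158 and P* = 97.5789.
A tax on buyers shifts demand down by 10: (108 - 10) - 4.5Q = 86 + 5Q, so Q_t = 1.2632. Buyers pay P_b = 102.3158; sellers receive P_s = P_b - 10 = 92.3158.
Tax revenue = t x Q_t = 10 x 1.2632 = 12.6316.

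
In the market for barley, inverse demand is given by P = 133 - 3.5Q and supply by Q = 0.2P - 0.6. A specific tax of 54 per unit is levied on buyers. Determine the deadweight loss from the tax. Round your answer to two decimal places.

171.53

Rewriting supply in inverse form: P = 3 + 5Q.
Pre-tax equilibrium: 133 - 3.5Q = 3 + 5Q gives Q* = 15.2941, P* = 79.4706.
With the tax, buyers' net willingness to pay falls by 54: (133 - 54) - 3.5Q = 3 + 5Q, so Q_t = 8.9412. Buyers pay P_b = 101.7059; sellers receive P_s = P_b - 54 = 47.7059.
Deadweight loss is the triangle between the curves from Q_t to Q*: (1/2)(15.2941 - 8.9412)(54) = 171.5294.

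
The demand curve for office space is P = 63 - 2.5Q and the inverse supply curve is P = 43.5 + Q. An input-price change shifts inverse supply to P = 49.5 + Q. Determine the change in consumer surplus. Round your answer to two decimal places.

-20.20

Initial equilibrium: Q_0 = 5.5714, P_0 = 49.0714; CS_0 = (1/2)(5.5714)(13.9286) = 38.801, PS_0 = (1/2)(5.5714)(5.5714) = 15.5204.
New equilibrium: 63 - 2.5Q = 49.5 + Q gives Q_1 = 3.8571, P_1 = 53.3571; CS_1 = 18.5969, PS_1 = 7.4388.
Change in consumer surplus = 18.5969 - 38.801 = -20.2041.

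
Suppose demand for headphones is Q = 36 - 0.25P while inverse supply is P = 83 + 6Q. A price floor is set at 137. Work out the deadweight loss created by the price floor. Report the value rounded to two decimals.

Rewriting demand in inverse form: P = 144 - 4Q.
Free-market equilibrium: 144 - 4Q = 83 + 6Q gives Q* = 6.1, P* = 119.6.
At P = 137, buyers demand (144 - 137)/4 = 1.75 while sellers would supply more, so the quantity traded is 1.75 at price 137.
The lost-trades triangle has base Q* - 1.75 = 4.35 and height equal to the gap between the curves at Q = 1.75, which is 137 - 93.5 = 43.5. DWL = (1/2)(4.35)(43.5) = 94.6125.

94.61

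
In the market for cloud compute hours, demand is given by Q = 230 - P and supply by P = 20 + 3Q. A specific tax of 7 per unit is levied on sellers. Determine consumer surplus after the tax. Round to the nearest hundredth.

Rewriting demand in inverse form: P = 230 - Q.
Without the tax, 230 - Q = 20 + 3Q so Q* = 52.5 and P* = 177.5.
A tax on sellers shifts supply up by 7: 230 - Q = 20 + 3Q + 7, so Q_t = 50.75. Buyers pay P_b = 179.25; sellers receive P_s = P_b - 7 = 172.25.
CS = (1/2)(Q_t)(230 - P_b) = (1/2)(50.75)(50.75) = 1287.7812.

1287.78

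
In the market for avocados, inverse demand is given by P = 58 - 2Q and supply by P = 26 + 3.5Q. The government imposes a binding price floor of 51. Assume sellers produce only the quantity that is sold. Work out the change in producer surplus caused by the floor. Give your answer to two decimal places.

6.82

Without the control, 58 - 2Q = 26 + 3.5Q so Q* = 5.8182 and P* = 46.3636.
At P = 51, buyers demand (58 - 51)/2 = 3.5 while sellers would supply more, so the quantity traded is 3.5 at price 51.
PS goes from (1/2)(5.8182)(20.3636) = 59.2397 to 66.0625 (computed as (51 - 26)(3.5) - (1/2)(3.5)(3.5)^2), a change of 6.8228.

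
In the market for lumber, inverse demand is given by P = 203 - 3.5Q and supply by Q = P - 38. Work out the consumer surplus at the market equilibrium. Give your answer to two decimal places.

Rewriting supply in inverse form: P = 38 + Q.
Setting demand equal to supply, 165 = 4.5Q, so Q* = 36.6667 and P* = 74.6667.
CS is the area between the demand curve and P* from 0 to Q*: (1/2)(36.6667)(128.3333) = 2352.7778.

2352.78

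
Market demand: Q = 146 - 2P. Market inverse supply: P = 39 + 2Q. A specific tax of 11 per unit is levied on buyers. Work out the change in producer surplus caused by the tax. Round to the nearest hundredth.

Rewriting demand in inverse form: P = 73 - 0.5Q.
Pre-tax equilibrium: 73 - 0.5Q = 39 + 2Q gives Q* = 13.6, P* = 66.2.
A tax on buyers shifts demand down by 11: (73 - 11) - 0.5Q = 39 + 2Q, so Q_t = 9.2. Buyers pay P_b = 68.4; sellers receive P_s = P_b - 11 = 57.4.
PS falls from (1/2)(13.6)(27.2) = 184.96 to (1/2)(9.2)(18.4) = 84.64, a change of -100.32.

-100.32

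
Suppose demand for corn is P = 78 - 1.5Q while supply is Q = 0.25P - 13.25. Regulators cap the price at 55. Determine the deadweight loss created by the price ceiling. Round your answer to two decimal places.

Rewriting supply in inverse form: P = 53 + 4Q.
Free-market equilibrium: 78 - 1.5Q = 53 + 4Q gives Q* = 4.5455, P* = 71.1818.
At the ceiling price 55, quantity supplied is (55 - 53)/4 = 0.5; supply is the short side, so Q = 0.5 trades at P = 55.
At Q = 0.5 the demand price is 77.25 and the supply price is 55. Deadweight loss is the triangle between the curves from 0.5 to 4.5455: (1/2)(77.25 - 55)(4.5455 - 0.5) = 45.0057.

45.01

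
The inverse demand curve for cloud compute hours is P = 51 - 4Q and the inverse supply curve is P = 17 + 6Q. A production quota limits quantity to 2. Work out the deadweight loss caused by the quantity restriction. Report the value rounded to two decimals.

9.80

Without the quota, 51 - 4Q = 17 + 6Q gives Q* = 3.4.
At Q = 2 the demand price is 51 - 4(2) = 43 and the supply price is 17 + 6(2) = 29.
Deadweight loss is the triangle between the curves from 2 to 3.4: (1/2)(43 - 29)(3.4 - 2) = 9.8.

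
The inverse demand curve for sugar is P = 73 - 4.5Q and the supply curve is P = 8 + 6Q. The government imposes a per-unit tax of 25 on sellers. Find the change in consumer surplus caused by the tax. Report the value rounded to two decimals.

-53.57

Pre-tax equilibrium: 73 - 4.5Q = 8 + 6Q gives Q* = 6.1905, P* = 45.1429.
A tax on sellers shifts supply up by 25: 73 - 4.5Q = 8 + 6Q + 25, so Q_t = 3.8095. Buyers pay P_b = 55.8571; sellers receive P_s = P_b - 25 = 30.8571.
CS falls from (1/2)(6.1905)(27.8571) = 86.2245 to (1/2)(3.8095)(17.1429) = 32.6531, a change of -53.5714.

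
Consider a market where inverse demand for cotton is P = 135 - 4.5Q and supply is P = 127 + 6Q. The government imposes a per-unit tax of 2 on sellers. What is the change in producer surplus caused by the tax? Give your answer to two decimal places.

Without the tax, 135 - 4.5Q = 127 + 6Q so Q* = 0.7619 and P* = 131.5714.
With the tax, sellers need 2 more per unit: 135 - 4.5Q = 127 + 6Q + 2, so Q_t = 0.5714. Buyers pay P_b = 132.4286; sellers receive P_s = P_b - 2 = 130.4286.
Producers lose the trapezoid between P_s and P* out to Q_t plus the triangle from Q_t to Q*: change in PS = 0.9796 - 1.7415 = -0.7619.

-0.76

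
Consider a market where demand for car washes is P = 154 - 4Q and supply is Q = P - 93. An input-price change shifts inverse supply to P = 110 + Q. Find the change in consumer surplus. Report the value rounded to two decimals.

Rewriting supply in inverse form: P = 93 + Q.
Initial equilibrium: Q_0 = 12.2, P_0 = 105.2; CS_0 = (1/2)(12.2)(48.8) = 297.68, PS_0 = (1/2)(12.2)(12.2) = 74.42.
New equilibrium: 154 - 4Q = 110 + Q gives Q_1 = 8.8, P_1 = 118.8; CS_1 = 154.88, PS_1 = 38.72.
Change in consumer surplus = 154.88 - 297.68 = -142.8.

-142.80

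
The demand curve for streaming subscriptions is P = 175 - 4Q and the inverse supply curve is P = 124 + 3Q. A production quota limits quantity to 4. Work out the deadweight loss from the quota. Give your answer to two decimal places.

Without the quota, 175 - 4Q = 124 + 3Q gives Q* = 7.2857.
At Q = 4 the demand price is 175 - 4(4) = 159 and the supply price is 124 + 3(4) = 136.
Deadweight loss is the triangle between the curves from 4 to 7.2857: (1/2)(159 - 136)(7.2857 - 4) = 37.7857.

37.79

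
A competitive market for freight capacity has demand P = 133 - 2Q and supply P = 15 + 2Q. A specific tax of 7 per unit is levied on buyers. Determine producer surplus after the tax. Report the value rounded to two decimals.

770.06

Pre-tax equilibrium: 133 - 2Q = 15 + 2Q gives Q* = 29.5, P* = 74.
A tax on buyers shifts demand down by 7: (133 - 7) - 2Q = 15 + 2Q, so Q_t = 27.75. Buyers pay P_b = 77.5; sellers receive P_s = P_b - 7 = 70.5.
PS = (1/2)(Q_t)(P_s - 15) = (1/2)(27.75)(55.5) = 770.0625.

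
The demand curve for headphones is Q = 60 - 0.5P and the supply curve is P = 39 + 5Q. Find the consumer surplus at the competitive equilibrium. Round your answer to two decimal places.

133.90

Rewriting demand in inverse form: P = 120 - 2Q.
Setting demand equal to supply, 81 = 7Q, so Q* = 11.5714 and P* = 96.8571.
Consumer surplus is the triangle under demand above P*: (1/2)(11.5714)(120 - 96.8571) = (1/2)(11.5714)(23.1429) = 133.898.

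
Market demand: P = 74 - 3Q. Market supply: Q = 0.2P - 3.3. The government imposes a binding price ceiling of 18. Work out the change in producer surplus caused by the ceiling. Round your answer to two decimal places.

Rewriting supply in inverse form: P = 16.5 + 5Q.
Without the control, 74 - 3Q = 16.5 + 5Q so Q* = 7.1875 and P* = 52.4375.
At P = 18, sellers supply (18 - 16.5)/5 = 0.3 while buyers want more, so the quantity traded is 0.3 at price 18.
PS goes from (1/2)(7.1875)(35.9375) = 129.1504 to 0.225 (computed as (18 - 16.5)(0.3) - (1/2)(5)(0.3)^2), a change of -128.9254.

-128.93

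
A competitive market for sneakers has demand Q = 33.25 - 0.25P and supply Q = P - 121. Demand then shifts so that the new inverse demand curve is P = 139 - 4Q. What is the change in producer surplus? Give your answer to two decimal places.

Rewriting demand in inverse form: P = 133 - 4Q.
Rewriting supply in inverse form: P = 121 + Q.
Initial equilibrium: Q_0 = 2.4, P_0 = 123.4; CS_0 = (1/2)(2.4)(9.6) = 11.52, PS_0 = (1/2)(2.4)(2.4) = 2.88.
New equilibrium: 139 - 4Q = 121 + Q gives Q_1 = 3.6, P_1 = 124.6; CS_1 = 25.92, PS_1 = 6.48.
Change in producer surplus = 6.48 - 2.88 = 3.6.

3.60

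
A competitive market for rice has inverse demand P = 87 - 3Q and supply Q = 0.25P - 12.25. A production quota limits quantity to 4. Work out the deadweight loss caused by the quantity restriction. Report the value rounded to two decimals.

7.14

Rewriting supply in inverse form: P = 49 + 4Q.
Without the quota, 87 - 3Q = 49 + 4Q gives Q* = 5.4286.
At Q = 4 the demand price is 87 - 3(4) = 75 and the supply price is 49 + 4(4) = 65.
DWL = (1/2)(gap between curves at 4) x (Q* - 4) = (1/2)(10)(1.4286) = 7.1429.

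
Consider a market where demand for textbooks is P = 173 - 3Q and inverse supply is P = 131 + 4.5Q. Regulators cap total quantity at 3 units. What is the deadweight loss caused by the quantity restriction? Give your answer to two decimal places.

Without the quota, 173 - 3Q = 131 + 4.5Q gives Q* = 5.6.
At Q = 3 the demand price is 173 - 3(3) = 164 and the supply price is 131 + 4.5(3) = 144.5.
Deadweight loss is the triangle between the curves from 3 to 5.6: (1/2)(164 - 144.5)(5.6 - 3) = 25.35.

25.35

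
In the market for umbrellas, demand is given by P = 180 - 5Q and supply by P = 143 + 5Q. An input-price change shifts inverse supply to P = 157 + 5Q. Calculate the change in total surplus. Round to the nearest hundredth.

Initial equilibrium: Q_0 = 3.7, P_0 = 161.5; CS_0 = (1/2)(3.7)(18.5) = 34.225, PS_0 = (1/2)(3.7)(18.5) = 34.225.
New equilibrium: 180 - 5Q = 157 + 5Q gives Q_1 = 2.3, P_1 = 168.5; CS_1 = 13.225, PS_1 = 13.225.
Change in total surplus = (13.225 + 13.225) - (34.225 + 34.225) = -42.

-42.00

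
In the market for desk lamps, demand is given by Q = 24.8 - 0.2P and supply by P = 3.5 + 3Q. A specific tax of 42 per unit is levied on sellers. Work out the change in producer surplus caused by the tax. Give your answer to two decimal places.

Rewriting demand in inverse form: P = 124 - 5Q.
Pre-tax equilibrium: 124 - 5Q = 3.5 + 3Q gives Q* = 15.0625, P* = 48.6875.
With the tax, sellers need 42 more per unit: 124 - 5Q = 3.5 + 3Q + 42, so Q_t = 9.8125. Buyers pay P_b = 74.9375; sellers receive P_s = P_b - 42 = 32.9375.
Producers lose the trapezoid between P_s and P* out to Q_t plus the triangle from Q_t to Q*: change in PS = 144.4277 - 340.3184 = -195.8906.

-195.89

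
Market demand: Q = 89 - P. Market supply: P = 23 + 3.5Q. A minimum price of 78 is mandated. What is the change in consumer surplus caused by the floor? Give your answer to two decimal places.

Rewriting demand in inverse form: P = 89 - Q.
Free-market equilibrium: 89 - Q = 23 + 3.5Q gives Q* = 14.6667, P* = 74.3333.
At the floor price 78, quantity demanded is (89 - 78)/1 = 11; demand is the short side, so Q = 11 trades at P = 78.
CS goes from (1/2)(14.6667)(14.6667) = 107.5556 to 60.5 (computed as (89 - 78)(11) - (1/2)(1)(11)^2), a change of -47.0556.

-47.06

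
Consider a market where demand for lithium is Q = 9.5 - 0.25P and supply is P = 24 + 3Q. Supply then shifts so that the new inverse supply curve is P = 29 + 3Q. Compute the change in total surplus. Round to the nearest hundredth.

Rewriting demand in inverse form: P = 38 - 4Q.
Initial equilibrium: Q_0 = 2, P_0 = 30; CS_0 = (1/2)(2)(8) = 8, PS_0 = (1/2)(2)(6) = 6.
New equilibrium: 38 - 4Q = 29 + 3Q gives Q_1 = 1.2857, P_1 = 32.8571; CS_1 = 3.3061, PS_1 = 2.4796.
Change in total surplus = (3.3061 + 2.4796) - (8 + 6) = -8.2143.

-8.21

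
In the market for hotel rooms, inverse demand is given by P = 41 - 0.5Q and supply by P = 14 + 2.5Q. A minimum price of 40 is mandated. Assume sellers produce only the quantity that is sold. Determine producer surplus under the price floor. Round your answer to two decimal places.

Without the control, 41 - 0.5Q = 14 + 2.5Q so Q* = 9 and P* = 36.5.
At the floor price 40, quantity demanded is (41 - 40)/0.5 = 2; demand is the short side, so Q = 2 trades at P = 40.
The supply price at Q = 2 is 19. PS is the trapezoid between 40 and supply over [0, 2]: (1/2)[(40 - 14) + (40 - 19)](2) = 47.

47.00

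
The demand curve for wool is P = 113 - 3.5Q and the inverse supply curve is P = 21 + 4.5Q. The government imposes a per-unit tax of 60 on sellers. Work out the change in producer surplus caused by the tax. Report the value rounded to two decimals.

-261.56

Without the tax, 113 - 3.5Q = 21 + 4.5Q so Q* = 11.5 and P* = 72.75.
A tax on sellers shifts supply up by 60: 113 - 3.5Q = 21 + 4.5Q + 60, so Q_t = 4. Buyers pay P_b = 99; sellers receive P_s = P_b - 60 = 39.
Producers lose the trapezoid between P_s and P* out to Q_t plus the triangle from Q_t to Q*: change in PS = 36 - 297.5625 = -261.5625.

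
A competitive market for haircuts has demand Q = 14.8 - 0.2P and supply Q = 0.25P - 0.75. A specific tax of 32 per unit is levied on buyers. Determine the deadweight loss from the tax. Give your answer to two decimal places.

Rewriting demand in inverse form: P = 74 - 5Q.
Rewriting supply in inverse form: P = 3 + 4Q.
Pre-tax equilibrium: 74 - 5Q = 3 + 4Q gives Q* = 7.8889, P* = 34.5556.
With the tax, buyers' net willingness to pay falls by 32: (74 - 32) - 5Q = 3 + 4Q, so Q_t = 4.3333. Buyers pay P_b = 52.3333; sellers receive P_s = P_b - 32 = 20.3333.
Deadweight loss is the triangle between the curves from Q_t to Q*: (1/2)(7.8889 - 4.3333)(32) = 56.8889.

56.89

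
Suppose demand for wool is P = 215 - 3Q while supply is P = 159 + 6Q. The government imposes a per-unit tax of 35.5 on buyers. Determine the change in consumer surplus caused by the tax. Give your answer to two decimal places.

Pre-tax equilibrium: 215 - 3Q = 159 + 6Q gives Q* = 6.2222, P* = 196.3333.
With the tax, buyers' net willingness to pay falls by 35.5: (215 - 35.5) - 3Q = 159 + 6Q, so Q_t = 2.2778. Buyers pay P_b = 208.1667; sellers receive P_s = P_b - 35.5 = 172.6667.
Consumers lose the trapezoid between P* and P_b out to Q_t plus the triangle from Q_t to Q*: change in CS = 7.7824 - 58.0741 = -50.2917.

-50.29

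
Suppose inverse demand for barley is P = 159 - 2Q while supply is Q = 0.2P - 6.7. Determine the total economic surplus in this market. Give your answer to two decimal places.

Rewriting supply in inverse form: P = 33.5 + 5Q.
Equilibrium: 159 - 2Q = 33.5 + 5Q, so Q* = 17.9286 and P* = 123.1429.
CS = (1/2)(17.9286)(35.8571) = 321.4337 and PS = (1/2)(17.9286)(89.6429) = 803.5842, so total surplus = 1125.0179.

1125.02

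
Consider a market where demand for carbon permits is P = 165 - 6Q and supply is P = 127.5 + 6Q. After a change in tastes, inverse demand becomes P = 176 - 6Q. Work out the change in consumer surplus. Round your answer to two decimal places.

19.71

Initial equilibrium: Q_0 = 3.125, P_0 = 146.25; CS_0 = (1/2)(3.125)(18.75) = 29.2969, PS_0 = (1/2)(3.125)(18.75) = 29.2969.
New equilibrium: 176 - 6Q = 127.5 + 6Q gives Q_1 = 4.0417, P_1 = 151.75; CS_1 = 49.0052, PS_1 = 49.0052.
Change in consumer surplus = 49.0052 - 29.2969 = 19.7083.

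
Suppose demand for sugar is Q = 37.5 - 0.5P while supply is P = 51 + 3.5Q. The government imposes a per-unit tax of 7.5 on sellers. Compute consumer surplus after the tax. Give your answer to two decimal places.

9.00

Rewriting demand in inverse form: P = 75 - 2Q.
Without the tax, 75 - 2Q = 51 + 3.5Q so Q* = 4.3636 and P* = 66.2727.
A tax on sellers shifts supply up by 7.5: 75 - 2Q = 51 + 3.5Q + 7.5, so Q_t = 3. Buyers pay P_b = 69; sellers receive P_s = P_b - 7.5 = 61.5.
Consumer surplus is the triangle under demand above P_b: (1/2)(3)(75 - 69) = 9.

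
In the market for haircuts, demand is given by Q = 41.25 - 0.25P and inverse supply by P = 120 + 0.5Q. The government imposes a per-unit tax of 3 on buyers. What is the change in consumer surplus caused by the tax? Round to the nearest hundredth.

Rewriting demand in inverse form: P = 165 - 4Q.
Without the tax, 165 - 4Q = 120 + 0.5Q so Q* = 10 and P* = 125.
With the tax, buyers' net willingness to pay falls by 3: (165 - 3) - 4Q = 120 + 0.5Q, so Q_t = 9.3333. Buyers pay P_b = 127.6667; sellers receive P_s = P_b - 3 = 124.6667.
CS falls from (1/2)(10)(40) = 200 to (1/2)(9.3333)(37.3333) = 174.2222, a change of -25.7778.

-25.78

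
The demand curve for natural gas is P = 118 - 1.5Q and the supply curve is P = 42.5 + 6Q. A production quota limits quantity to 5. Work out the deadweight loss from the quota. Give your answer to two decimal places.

96.27

Without the quota, 118 - 1.5Q = 42.5 + 6Q gives Q* = 10.0667.
At Q = 5 the demand price is 118 - 1.5(5) = 110.5 and the supply price is 42.5 + 6(5) = 72.5.
Deadweight loss is the triangle between the curves from 5 to 10.0667: (1/2)(110.5 - 72.5)(10.0667 - 5) = 96.2667.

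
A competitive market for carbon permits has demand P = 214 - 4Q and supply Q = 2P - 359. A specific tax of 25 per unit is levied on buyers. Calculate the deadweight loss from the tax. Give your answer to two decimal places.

Rewriting supply in inverse form: P = 179.5 + 0.5Q.
Pre-tax equilibrium: 214 - 4Q = 179.5 + 0.5Q gives Q* = 7.6667, P* = 183.3333.
With the tax, buyers' net willingness to pay falls by 25: (214 - 25) - 4Q = 179.5 + 0.5Q, so Q_t = 2.1111. Buyers pay P_b = 205.5556; sellers receive P_s = P_b - 25 = 180.5556.
Deadweight loss is the triangle between the curves from Q_t to Q*: (1/2)(7.6667 - 2.1111)(25) = 69.4444.

69.44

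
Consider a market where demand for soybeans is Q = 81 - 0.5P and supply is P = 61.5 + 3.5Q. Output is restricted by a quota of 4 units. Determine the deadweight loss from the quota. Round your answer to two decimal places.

560.20

Rewriting demand in inverse form: P = 162 - 2Q.
Unrestricted equilibrium: Q* = (162 - 61.5)/(2 + 3.5) = 18.2727.
At Q = 4 the demand price is 162 - 2(4) = 154 and the supply price is 61.5 + 3.5(4) = 75.5.
DWL = (1/2)(gap between curves at 4) x (Q* - 4) = (1/2)(78.5)(14.2727) = 560.2045.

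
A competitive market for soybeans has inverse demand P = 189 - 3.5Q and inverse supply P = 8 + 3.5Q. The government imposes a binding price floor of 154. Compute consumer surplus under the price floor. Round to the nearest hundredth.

175.00

Free-market equilibrium: 189 - 3.5Q = 8 + 3.5Q gives Q* = 25.8571, P* = 98.5.
At the floor price 154, quantity demanded is (189 - 154)/3.5 = 10; demand is the short side, so Q = 10 trades at P = 154.
CS is the triangle under demand above 154: (1/2)(10)(189 - 154) = 175.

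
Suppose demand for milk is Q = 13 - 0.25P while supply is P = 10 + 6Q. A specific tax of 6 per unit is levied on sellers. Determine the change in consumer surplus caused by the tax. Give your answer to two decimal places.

Rewriting demand in inverse form: P = 52 - 4Q.
Without the tax, 52 - 4Q = 10 + 6Q so Q* = 4.2 and P* = 35.2.
With the tax, sellers need 6 more per unit: 52 - 4Q = 10 + 6Q + 6, so Q_t = 3.6. Buyers pay P_b = 37.6; sellers receive P_s = P_b - 6 = 31.6.
Consumers lose the trapezoid between P* and P_b out to Q_t plus the triangle from Q_t to Q*: change in CS = 25.92 - 35.28 = -9.36.

-9.36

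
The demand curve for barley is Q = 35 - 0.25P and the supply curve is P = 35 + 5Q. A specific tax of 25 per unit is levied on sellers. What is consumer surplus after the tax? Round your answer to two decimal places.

158.02

Rewriting demand in inverse form: P = 140 - 4Q.
Pre-tax equilibrium: 140 - 4Q = 35 + 5Q gives Q* = 11.6667, P* = 93.3333.
With the tax, sellers need 25 more per unit: 140 - 4Q = 35 + 5Q + 25, so Q_t = 8.8889. Buyers pay P_b = 104.4444; sellers receive P_s = P_b - 25 = 79.4444.
CS = (1/2)(Q_t)(140 - P_b) = (1/2)(8.8889)(35.5556) = 158.0247.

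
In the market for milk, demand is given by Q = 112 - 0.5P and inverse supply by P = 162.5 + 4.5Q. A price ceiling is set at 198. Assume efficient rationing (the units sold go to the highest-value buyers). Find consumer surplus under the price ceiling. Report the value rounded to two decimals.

Rewriting demand in inverse form: P = 224 - 2Q.
Without the control, 224 - 2Q = 162.5 + 4.5Q so Q* = 9.4615 and P* = 205.0769.
At the ceiling price 198, quantity supplied is (198 - 162.5)/4.5 = 7.8889; supply is the short side, so Q = 7.8889 trades at P = 198.
The demand price at Q = 7.8889 is 208.2222. CS is the trapezoid between demand and 198 over [0, 7.8889]: (1/2)[(224 - 198) + (208.2222 - 198)](7.8889) = 142.8765.

142.88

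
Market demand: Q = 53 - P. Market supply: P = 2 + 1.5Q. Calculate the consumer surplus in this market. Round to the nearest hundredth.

Rewriting demand in inverse form: P = 53 - Q.
Setting demand equal to supply, 51 = 2.5Q, so Q* = 20.4 and P* = 32.6.
The demand choke price is 53, so CS = (1/2)(Q*)(53 - P*) = (1/2)(20.4)(20.4) = 208.08.

208.08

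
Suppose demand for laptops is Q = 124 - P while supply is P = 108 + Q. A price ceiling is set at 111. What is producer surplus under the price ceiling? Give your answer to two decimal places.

Rewriting demand in inverse form: P = 124 - Q.
Free-market equilibrium: 124 - Q = 108 + Q gives Q* = 8, P* = 116.
At the ceiling price 111, quantity supplied is (111 - 108)/1 = 3; supply is the short side, so Q = 3 trades at P = 111.
PS is the triangle above supply below 111: (1/2)(3)(111 - 108) = 4.5.

4.50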